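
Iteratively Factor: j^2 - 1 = (j + 1)*(j - 1)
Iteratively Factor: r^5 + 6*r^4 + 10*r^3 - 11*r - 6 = (r + 3)*(r^4 + 3*r^3 + r^2 - 3*r - 2) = (r - 1)*(r + 3)*(r^3 + 4*r^2 + 5*r + 2) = (r - 1)*(r + 1)*(r + 3)*(r^2 + 3*r + 2) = (r - 1)*(r + 1)^2*(r + 3)*(r + 2)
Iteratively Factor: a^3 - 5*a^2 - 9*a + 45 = (a - 3)*(a^2 - 2*a - 15) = (a - 3)*(a + 3)*(a - 5)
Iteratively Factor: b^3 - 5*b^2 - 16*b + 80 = (b - 5)*(b^2 - 16) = (b - 5)*(b - 4)*(b + 4)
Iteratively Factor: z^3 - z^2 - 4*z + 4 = (z - 1)*(z^2 - 4) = (z - 2)*(z - 1)*(z + 2)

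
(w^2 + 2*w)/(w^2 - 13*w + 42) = w*(w + 2)/(w^2 - 13*w + 42)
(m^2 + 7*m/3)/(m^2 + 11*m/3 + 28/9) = 3*m/(3*m + 4)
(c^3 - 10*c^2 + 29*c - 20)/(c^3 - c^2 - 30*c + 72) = (c^2 - 6*c + 5)/(c^2 + 3*c - 18)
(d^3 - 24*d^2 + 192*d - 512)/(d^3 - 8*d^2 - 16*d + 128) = (d^2 - 16*d + 64)/(d^2 - 16)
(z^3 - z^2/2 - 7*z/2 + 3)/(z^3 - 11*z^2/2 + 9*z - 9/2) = (z + 2)/(z - 3)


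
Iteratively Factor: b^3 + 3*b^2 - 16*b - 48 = (b + 3)*(b^2 - 16) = (b + 3)*(b + 4)*(b - 4)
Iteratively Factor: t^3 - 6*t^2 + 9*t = (t - 3)*(t^2 - 3*t) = (t - 3)^2*(t)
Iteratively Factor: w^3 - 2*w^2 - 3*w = (w + 1)*(w^2 - 3*w) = w*(w + 1)*(w - 3)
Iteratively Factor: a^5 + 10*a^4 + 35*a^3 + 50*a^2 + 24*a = (a + 1)*(a^4 + 9*a^3 + 26*a^2 + 24*a) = (a + 1)*(a + 4)*(a^3 + 5*a^2 + 6*a) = a*(a + 1)*(a + 4)*(a^2 + 5*a + 6) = a*(a + 1)*(a + 3)*(a + 4)*(a + 2)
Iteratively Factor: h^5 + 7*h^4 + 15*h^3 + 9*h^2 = (h + 3)*(h^4 + 4*h^3 + 3*h^2) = h*(h + 3)*(h^3 + 4*h^2 + 3*h) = h^2*(h + 3)*(h^2 + 4*h + 3) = h^2*(h + 3)^2*(h + 1)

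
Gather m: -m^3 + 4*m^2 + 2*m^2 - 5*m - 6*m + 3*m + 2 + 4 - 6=-m^3 + 6*m^2 - 8*m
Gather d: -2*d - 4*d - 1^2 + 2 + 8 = 9 - 6*d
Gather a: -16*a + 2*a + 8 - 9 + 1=-14*a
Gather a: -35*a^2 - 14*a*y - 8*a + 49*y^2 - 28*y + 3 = -35*a^2 + a*(-14*y - 8) + 49*y^2 - 28*y + 3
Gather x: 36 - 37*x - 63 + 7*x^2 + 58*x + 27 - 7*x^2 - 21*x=0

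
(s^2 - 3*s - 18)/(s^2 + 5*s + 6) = (s - 6)/(s + 2)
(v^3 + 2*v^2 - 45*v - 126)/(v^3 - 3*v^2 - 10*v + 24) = (v^2 - v - 42)/(v^2 - 6*v + 8)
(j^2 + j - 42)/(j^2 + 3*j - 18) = (j^2 + j - 42)/(j^2 + 3*j - 18)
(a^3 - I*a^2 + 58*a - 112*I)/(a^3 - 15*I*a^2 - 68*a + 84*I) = (a + 8*I)/(a - 6*I)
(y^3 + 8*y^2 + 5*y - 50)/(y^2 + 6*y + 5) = (y^2 + 3*y - 10)/(y + 1)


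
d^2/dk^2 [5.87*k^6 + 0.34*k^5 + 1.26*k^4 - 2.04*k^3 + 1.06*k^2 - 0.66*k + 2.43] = 176.1*k^4 + 6.8*k^3 + 15.12*k^2 - 12.24*k + 2.12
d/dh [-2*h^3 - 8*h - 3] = -6*h^2 - 8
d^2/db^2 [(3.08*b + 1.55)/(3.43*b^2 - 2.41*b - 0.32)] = ((4.2126 - 63.3864*b)*(-3.43*b^2 + 2.41*b + 0.32) - (3.08*b + 1.55)*(6.86*b - 2.41)*(13.72*b - 4.82))/(-3.43*b^2 + 2.41*b + 0.32)^3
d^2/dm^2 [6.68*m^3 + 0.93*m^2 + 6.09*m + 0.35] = 40.08*m + 1.86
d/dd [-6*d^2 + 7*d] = 7 - 12*d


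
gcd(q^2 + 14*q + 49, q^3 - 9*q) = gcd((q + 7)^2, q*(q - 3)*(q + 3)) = 1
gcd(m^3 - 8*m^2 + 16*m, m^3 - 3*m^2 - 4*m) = m^2 - 4*m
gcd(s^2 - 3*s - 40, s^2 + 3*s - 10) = s + 5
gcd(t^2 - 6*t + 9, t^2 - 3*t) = t - 3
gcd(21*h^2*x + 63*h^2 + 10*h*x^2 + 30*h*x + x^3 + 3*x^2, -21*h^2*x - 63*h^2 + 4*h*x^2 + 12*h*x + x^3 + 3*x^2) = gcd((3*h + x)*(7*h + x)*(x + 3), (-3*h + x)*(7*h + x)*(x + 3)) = 7*h*x + 21*h + x^2 + 3*x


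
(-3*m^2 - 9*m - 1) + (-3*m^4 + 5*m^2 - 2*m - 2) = -3*m^4 + 2*m^2 - 11*m - 3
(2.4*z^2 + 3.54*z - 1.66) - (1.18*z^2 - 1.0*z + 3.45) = 1.22*z^2 + 4.54*z - 5.11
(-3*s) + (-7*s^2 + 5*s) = -7*s^2 + 2*s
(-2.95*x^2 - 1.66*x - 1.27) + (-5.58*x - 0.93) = -2.95*x^2 - 7.24*x - 2.2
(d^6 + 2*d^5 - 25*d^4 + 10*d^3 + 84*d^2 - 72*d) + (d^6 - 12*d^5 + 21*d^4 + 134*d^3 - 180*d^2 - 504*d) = 2*d^6 - 10*d^5 - 4*d^4 + 144*d^3 - 96*d^2 - 576*d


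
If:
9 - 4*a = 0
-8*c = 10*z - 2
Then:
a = 9/4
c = 1/4 - 5*z/4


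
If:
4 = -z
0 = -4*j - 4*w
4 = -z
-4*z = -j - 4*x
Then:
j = -4*x - 16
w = 4*x + 16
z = -4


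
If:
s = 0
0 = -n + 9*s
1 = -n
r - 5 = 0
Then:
No Solution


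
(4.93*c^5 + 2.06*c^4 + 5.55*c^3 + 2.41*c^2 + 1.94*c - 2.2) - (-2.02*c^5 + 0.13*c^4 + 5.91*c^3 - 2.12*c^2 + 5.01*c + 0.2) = 6.95*c^5 + 1.93*c^4 - 0.36*c^3 + 4.53*c^2 - 3.07*c - 2.4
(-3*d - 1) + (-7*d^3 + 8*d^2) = -7*d^3 + 8*d^2 - 3*d - 1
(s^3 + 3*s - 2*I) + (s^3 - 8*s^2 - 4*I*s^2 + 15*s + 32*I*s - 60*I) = 2*s^3 - 8*s^2 - 4*I*s^2 + 18*s + 32*I*s - 62*I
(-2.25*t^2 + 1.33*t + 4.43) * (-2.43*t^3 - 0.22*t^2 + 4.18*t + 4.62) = 5.4675*t^5 - 2.7369*t^4 - 20.4625*t^3 - 5.8102*t^2 + 24.662*t + 20.4666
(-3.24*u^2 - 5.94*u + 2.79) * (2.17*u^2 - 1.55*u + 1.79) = -7.0308*u^4 - 7.8678*u^3 + 9.4617*u^2 - 14.9571*u + 4.9941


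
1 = 1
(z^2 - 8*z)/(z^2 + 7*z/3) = 3*(z - 8)/(3*z + 7)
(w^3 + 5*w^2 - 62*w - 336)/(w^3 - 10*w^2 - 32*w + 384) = (w + 7)/(w - 8)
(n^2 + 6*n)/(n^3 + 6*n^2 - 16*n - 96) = n/(n^2 - 16)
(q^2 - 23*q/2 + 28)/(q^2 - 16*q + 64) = (q - 7/2)/(q - 8)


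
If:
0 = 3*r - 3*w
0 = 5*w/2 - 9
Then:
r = 18/5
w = 18/5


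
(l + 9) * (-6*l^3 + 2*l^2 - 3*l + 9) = -6*l^4 - 52*l^3 + 15*l^2 - 18*l + 81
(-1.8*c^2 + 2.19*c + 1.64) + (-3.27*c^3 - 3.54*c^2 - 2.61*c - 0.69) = -3.27*c^3 - 5.34*c^2 - 0.42*c + 0.95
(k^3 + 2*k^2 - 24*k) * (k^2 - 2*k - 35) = k^5 - 63*k^3 - 22*k^2 + 840*k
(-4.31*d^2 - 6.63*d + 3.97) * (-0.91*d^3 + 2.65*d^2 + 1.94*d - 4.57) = 3.9221*d^5 - 5.3882*d^4 - 29.5436*d^3 + 17.355*d^2 + 38.0009*d - 18.1429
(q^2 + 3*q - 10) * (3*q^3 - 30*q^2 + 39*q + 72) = 3*q^5 - 21*q^4 - 81*q^3 + 489*q^2 - 174*q - 720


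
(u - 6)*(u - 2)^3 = u^4 - 12*u^3 + 48*u^2 - 80*u + 48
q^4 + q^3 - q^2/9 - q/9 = q*(q - 1/3)*(q + 1/3)*(q + 1)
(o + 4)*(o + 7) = o^2 + 11*o + 28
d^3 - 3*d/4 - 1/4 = (d - 1)*(d + 1/2)^2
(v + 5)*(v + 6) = v^2 + 11*v + 30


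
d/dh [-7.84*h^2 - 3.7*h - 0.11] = -15.68*h - 3.7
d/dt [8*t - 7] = 8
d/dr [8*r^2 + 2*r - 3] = 16*r + 2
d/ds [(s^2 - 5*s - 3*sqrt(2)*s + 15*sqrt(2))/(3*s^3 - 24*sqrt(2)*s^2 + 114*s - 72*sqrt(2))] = ((2*s - 5 - 3*sqrt(2))*(s^3 - 8*sqrt(2)*s^2 + 38*s - 24*sqrt(2)) - (3*s^2 - 16*sqrt(2)*s + 38)*(s^2 - 5*s - 3*sqrt(2)*s + 15*sqrt(2)))/(3*(s^3 - 8*sqrt(2)*s^2 + 38*s - 24*sqrt(2))^2)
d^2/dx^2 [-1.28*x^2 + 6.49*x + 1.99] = -2.56000000000000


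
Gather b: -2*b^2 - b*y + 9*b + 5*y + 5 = -2*b^2 + b*(9 - y) + 5*y + 5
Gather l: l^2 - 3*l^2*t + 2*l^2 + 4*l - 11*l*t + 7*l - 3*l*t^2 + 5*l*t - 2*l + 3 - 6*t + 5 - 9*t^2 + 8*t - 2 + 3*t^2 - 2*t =l^2*(3 - 3*t) + l*(-3*t^2 - 6*t + 9) - 6*t^2 + 6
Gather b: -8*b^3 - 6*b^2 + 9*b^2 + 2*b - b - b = -8*b^3 + 3*b^2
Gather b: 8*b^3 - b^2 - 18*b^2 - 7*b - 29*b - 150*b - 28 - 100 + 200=8*b^3 - 19*b^2 - 186*b + 72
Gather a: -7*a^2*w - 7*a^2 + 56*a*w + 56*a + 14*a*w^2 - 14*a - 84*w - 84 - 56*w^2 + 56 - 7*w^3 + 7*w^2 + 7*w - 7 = a^2*(-7*w - 7) + a*(14*w^2 + 56*w + 42) - 7*w^3 - 49*w^2 - 77*w - 35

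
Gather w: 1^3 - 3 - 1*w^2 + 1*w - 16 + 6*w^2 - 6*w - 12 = 5*w^2 - 5*w - 30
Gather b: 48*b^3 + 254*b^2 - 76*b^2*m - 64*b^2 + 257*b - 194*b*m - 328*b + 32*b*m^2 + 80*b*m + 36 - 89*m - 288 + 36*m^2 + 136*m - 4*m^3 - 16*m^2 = 48*b^3 + b^2*(190 - 76*m) + b*(32*m^2 - 114*m - 71) - 4*m^3 + 20*m^2 + 47*m - 252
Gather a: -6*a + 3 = 3 - 6*a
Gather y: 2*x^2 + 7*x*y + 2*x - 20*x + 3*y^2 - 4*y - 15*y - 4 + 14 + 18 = 2*x^2 - 18*x + 3*y^2 + y*(7*x - 19) + 28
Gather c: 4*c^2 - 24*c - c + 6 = 4*c^2 - 25*c + 6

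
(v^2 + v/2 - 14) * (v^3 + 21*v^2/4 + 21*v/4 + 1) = v^5 + 23*v^4/4 - 49*v^3/8 - 559*v^2/8 - 73*v - 14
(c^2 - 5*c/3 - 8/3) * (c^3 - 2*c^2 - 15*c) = c^5 - 11*c^4/3 - 43*c^3/3 + 91*c^2/3 + 40*c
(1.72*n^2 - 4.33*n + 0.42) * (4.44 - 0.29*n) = -0.4988*n^3 + 8.8925*n^2 - 19.347*n + 1.8648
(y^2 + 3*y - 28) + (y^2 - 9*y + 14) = 2*y^2 - 6*y - 14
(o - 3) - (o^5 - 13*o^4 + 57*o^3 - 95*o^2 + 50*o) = -o^5 + 13*o^4 - 57*o^3 + 95*o^2 - 49*o - 3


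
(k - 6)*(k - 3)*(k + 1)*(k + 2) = k^4 - 6*k^3 - 7*k^2 + 36*k + 36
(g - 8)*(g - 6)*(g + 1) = g^3 - 13*g^2 + 34*g + 48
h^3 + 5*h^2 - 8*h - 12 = (h - 2)*(h + 1)*(h + 6)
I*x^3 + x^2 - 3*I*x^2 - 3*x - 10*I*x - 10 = (x - 5)*(x + 2)*(I*x + 1)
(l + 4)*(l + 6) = l^2 + 10*l + 24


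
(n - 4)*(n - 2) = n^2 - 6*n + 8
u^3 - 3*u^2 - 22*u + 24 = (u - 6)*(u - 1)*(u + 4)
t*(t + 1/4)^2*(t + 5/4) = t^4 + 7*t^3/4 + 11*t^2/16 + 5*t/64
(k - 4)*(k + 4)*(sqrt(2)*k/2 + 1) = sqrt(2)*k^3/2 + k^2 - 8*sqrt(2)*k - 16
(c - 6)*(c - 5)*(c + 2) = c^3 - 9*c^2 + 8*c + 60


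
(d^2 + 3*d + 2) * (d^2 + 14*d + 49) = d^4 + 17*d^3 + 93*d^2 + 175*d + 98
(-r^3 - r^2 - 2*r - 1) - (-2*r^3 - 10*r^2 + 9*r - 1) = r^3 + 9*r^2 - 11*r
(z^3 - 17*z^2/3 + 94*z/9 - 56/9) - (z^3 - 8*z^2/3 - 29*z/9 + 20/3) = -3*z^2 + 41*z/3 - 116/9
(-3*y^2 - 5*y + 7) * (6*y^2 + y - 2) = -18*y^4 - 33*y^3 + 43*y^2 + 17*y - 14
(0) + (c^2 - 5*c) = c^2 - 5*c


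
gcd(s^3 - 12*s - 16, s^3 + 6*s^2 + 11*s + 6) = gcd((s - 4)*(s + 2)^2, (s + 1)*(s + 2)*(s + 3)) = s + 2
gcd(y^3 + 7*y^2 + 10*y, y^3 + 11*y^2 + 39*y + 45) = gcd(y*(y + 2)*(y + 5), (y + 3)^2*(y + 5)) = y + 5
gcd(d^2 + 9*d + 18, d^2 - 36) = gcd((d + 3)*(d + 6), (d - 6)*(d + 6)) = d + 6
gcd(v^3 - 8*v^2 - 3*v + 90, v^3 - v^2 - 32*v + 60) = v - 5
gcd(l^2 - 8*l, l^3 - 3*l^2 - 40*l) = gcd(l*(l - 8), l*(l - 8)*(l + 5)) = l^2 - 8*l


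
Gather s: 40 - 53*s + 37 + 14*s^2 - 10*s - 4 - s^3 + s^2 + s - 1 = -s^3 + 15*s^2 - 62*s + 72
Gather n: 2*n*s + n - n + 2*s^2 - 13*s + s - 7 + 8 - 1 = 2*n*s + 2*s^2 - 12*s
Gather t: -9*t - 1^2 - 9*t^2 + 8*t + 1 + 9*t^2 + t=0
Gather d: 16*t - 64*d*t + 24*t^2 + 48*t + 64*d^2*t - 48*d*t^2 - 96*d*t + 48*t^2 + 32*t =64*d^2*t + d*(-48*t^2 - 160*t) + 72*t^2 + 96*t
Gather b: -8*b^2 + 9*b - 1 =-8*b^2 + 9*b - 1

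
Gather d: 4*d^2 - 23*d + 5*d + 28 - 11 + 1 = 4*d^2 - 18*d + 18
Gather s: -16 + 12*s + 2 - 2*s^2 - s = -2*s^2 + 11*s - 14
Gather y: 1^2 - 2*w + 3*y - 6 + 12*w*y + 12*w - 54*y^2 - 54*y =10*w - 54*y^2 + y*(12*w - 51) - 5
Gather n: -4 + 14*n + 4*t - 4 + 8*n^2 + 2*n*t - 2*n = 8*n^2 + n*(2*t + 12) + 4*t - 8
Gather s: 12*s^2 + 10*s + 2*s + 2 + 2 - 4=12*s^2 + 12*s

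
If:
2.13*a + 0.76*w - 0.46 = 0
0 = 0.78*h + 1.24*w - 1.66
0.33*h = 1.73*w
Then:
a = 0.10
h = 1.63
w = 0.31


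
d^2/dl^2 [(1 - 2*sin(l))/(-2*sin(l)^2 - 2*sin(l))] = (-sin(l) + 4 - 1/(2*sin(l)) - 2/sin(l)^2 - 1/sin(l)^3)/(sin(l) + 1)^2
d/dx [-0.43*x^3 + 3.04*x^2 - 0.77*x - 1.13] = -1.29*x^2 + 6.08*x - 0.77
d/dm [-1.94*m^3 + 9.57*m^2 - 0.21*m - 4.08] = -5.82*m^2 + 19.14*m - 0.21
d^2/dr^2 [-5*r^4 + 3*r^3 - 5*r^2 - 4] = -60*r^2 + 18*r - 10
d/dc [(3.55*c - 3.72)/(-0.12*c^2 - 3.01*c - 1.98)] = (0.426*c^2 - 0.892799999999999*c - 18.2262)/(0.0144*c^4 + 0.7224*c^3 + 9.5353*c^2 + 11.9196*c + 3.9204)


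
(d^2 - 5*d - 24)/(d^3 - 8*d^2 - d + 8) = (d + 3)/(d^2 - 1)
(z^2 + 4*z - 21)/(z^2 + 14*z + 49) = (z - 3)/(z + 7)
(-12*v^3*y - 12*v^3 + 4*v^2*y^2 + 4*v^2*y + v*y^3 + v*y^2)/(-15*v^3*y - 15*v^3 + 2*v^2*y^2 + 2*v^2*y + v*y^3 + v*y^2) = (-12*v^2 + 4*v*y + y^2)/(-15*v^2 + 2*v*y + y^2)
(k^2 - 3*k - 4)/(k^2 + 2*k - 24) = (k + 1)/(k + 6)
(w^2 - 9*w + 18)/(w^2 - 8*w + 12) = (w - 3)/(w - 2)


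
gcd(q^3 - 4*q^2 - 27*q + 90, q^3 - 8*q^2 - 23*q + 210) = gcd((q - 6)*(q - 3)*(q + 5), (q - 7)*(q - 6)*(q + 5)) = q^2 - q - 30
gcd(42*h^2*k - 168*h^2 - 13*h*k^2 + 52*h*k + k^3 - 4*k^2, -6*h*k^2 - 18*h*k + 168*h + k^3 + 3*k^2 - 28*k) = 6*h*k - 24*h - k^2 + 4*k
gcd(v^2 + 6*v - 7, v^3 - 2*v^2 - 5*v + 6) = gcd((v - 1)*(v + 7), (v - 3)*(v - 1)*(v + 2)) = v - 1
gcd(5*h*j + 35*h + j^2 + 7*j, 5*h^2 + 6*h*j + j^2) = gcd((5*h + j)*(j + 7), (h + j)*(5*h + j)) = 5*h + j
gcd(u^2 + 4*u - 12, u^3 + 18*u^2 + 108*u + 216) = u + 6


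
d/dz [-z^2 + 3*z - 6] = 3 - 2*z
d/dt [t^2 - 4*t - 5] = 2*t - 4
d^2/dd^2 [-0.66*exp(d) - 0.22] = -0.66*exp(d)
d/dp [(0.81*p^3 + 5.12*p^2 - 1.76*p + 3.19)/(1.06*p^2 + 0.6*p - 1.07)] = (0.8586*p^4 + 0.972*p^3 + 2.3375*p^2 - 17.7196*p - 0.0307999999999997)/(1.1236*p^4 + 1.272*p^3 - 1.9084*p^2 - 1.284*p + 1.1449)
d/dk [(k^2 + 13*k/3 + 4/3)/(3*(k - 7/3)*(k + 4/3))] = 8*(-18*k^2 - 30*k - 41)/(81*k^4 - 162*k^3 - 423*k^2 + 504*k + 784)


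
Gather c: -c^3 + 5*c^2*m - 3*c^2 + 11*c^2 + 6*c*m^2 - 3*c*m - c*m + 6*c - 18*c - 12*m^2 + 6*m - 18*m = -c^3 + c^2*(5*m + 8) + c*(6*m^2 - 4*m - 12) - 12*m^2 - 12*m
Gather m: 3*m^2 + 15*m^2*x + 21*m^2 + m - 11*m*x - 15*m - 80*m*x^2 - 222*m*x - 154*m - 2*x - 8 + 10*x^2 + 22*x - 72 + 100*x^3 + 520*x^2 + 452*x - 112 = m^2*(15*x + 24) + m*(-80*x^2 - 233*x - 168) + 100*x^3 + 530*x^2 + 472*x - 192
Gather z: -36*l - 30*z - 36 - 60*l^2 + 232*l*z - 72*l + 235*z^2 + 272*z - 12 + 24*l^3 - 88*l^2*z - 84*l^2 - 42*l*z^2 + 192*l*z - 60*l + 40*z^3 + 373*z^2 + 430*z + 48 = 24*l^3 - 144*l^2 - 168*l + 40*z^3 + z^2*(608 - 42*l) + z*(-88*l^2 + 424*l + 672)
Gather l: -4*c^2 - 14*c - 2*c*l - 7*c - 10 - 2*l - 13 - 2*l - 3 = -4*c^2 - 21*c + l*(-2*c - 4) - 26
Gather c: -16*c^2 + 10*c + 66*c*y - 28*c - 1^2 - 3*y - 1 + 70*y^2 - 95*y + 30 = -16*c^2 + c*(66*y - 18) + 70*y^2 - 98*y + 28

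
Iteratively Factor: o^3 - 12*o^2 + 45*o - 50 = (o - 5)*(o^2 - 7*o + 10) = (o - 5)^2*(o - 2)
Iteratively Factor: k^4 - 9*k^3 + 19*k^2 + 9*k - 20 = (k - 1)*(k^3 - 8*k^2 + 11*k + 20) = (k - 4)*(k - 1)*(k^2 - 4*k - 5) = (k - 5)*(k - 4)*(k - 1)*(k + 1)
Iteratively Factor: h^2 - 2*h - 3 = (h + 1)*(h - 3)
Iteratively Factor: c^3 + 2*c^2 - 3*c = (c + 3)*(c^2 - c) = c*(c + 3)*(c - 1)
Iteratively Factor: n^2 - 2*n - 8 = (n - 4)*(n + 2)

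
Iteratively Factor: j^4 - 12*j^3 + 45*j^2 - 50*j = (j - 2)*(j^3 - 10*j^2 + 25*j) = (j - 5)*(j - 2)*(j^2 - 5*j) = (j - 5)^2*(j - 2)*(j)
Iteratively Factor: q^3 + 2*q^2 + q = (q + 1)*(q^2 + q) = (q + 1)^2*(q)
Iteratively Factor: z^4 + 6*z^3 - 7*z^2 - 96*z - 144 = (z + 3)*(z^3 + 3*z^2 - 16*z - 48) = (z + 3)*(z + 4)*(z^2 - z - 12) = (z - 4)*(z + 3)*(z + 4)*(z + 3)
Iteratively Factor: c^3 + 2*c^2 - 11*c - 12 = (c + 1)*(c^2 + c - 12) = (c - 3)*(c + 1)*(c + 4)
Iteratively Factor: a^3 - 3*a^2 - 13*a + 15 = (a + 3)*(a^2 - 6*a + 5) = (a - 1)*(a + 3)*(a - 5)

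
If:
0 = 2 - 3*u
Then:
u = 2/3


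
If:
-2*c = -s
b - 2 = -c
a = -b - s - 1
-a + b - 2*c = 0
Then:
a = -11/2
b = -1/2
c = 5/2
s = 5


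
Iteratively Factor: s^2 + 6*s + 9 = (s + 3)*(s + 3)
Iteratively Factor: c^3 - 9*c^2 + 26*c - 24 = (c - 3)*(c^2 - 6*c + 8) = (c - 3)*(c - 2)*(c - 4)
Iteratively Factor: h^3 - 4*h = (h - 2)*(h^2 + 2*h) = (h - 2)*(h + 2)*(h)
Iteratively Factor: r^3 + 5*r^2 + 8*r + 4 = (r + 1)*(r^2 + 4*r + 4) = (r + 1)*(r + 2)*(r + 2)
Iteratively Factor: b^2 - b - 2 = (b + 1)*(b - 2)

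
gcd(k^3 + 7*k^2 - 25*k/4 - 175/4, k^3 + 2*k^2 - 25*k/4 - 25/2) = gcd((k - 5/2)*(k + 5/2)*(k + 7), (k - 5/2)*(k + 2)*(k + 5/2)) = k^2 - 25/4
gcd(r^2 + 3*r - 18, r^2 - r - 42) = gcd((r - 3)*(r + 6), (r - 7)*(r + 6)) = r + 6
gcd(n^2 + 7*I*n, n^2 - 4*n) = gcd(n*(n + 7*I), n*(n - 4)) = n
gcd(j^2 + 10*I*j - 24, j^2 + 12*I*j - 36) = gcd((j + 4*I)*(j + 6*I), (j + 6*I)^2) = j + 6*I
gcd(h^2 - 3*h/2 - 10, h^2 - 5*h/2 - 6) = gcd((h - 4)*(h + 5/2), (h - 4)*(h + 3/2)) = h - 4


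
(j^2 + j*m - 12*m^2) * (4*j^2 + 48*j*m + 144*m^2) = 4*j^4 + 52*j^3*m + 144*j^2*m^2 - 432*j*m^3 - 1728*m^4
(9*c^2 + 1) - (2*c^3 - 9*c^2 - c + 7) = -2*c^3 + 18*c^2 + c - 6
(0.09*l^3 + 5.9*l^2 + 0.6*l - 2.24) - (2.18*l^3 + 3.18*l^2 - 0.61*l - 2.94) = -2.09*l^3 + 2.72*l^2 + 1.21*l + 0.7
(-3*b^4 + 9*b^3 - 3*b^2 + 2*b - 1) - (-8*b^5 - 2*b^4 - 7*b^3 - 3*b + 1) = 8*b^5 - b^4 + 16*b^3 - 3*b^2 + 5*b - 2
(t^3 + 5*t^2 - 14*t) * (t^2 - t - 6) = t^5 + 4*t^4 - 25*t^3 - 16*t^2 + 84*t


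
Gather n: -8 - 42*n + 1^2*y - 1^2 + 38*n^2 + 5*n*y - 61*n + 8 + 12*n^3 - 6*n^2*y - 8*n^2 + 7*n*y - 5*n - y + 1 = 12*n^3 + n^2*(30 - 6*y) + n*(12*y - 108)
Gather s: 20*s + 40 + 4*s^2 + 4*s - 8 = 4*s^2 + 24*s + 32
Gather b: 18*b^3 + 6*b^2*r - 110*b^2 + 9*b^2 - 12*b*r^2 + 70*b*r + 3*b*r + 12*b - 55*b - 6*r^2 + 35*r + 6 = 18*b^3 + b^2*(6*r - 101) + b*(-12*r^2 + 73*r - 43) - 6*r^2 + 35*r + 6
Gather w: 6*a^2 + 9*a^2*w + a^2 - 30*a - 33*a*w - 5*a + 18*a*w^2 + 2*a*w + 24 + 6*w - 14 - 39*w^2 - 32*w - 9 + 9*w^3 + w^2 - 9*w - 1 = 7*a^2 - 35*a + 9*w^3 + w^2*(18*a - 38) + w*(9*a^2 - 31*a - 35)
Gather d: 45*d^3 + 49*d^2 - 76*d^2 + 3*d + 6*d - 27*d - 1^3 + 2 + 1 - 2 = 45*d^3 - 27*d^2 - 18*d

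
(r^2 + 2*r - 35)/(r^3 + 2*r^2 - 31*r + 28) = (r - 5)/(r^2 - 5*r + 4)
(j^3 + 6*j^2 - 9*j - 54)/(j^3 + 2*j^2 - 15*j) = (j^2 + 9*j + 18)/(j*(j + 5))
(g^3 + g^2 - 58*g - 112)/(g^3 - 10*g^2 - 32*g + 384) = (g^2 + 9*g + 14)/(g^2 - 2*g - 48)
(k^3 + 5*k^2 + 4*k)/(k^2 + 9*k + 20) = k*(k + 1)/(k + 5)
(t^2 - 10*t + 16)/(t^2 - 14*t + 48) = (t - 2)/(t - 6)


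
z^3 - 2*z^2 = z^2*(z - 2)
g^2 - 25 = (g - 5)*(g + 5)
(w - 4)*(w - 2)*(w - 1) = w^3 - 7*w^2 + 14*w - 8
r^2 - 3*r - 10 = (r - 5)*(r + 2)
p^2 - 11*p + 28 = (p - 7)*(p - 4)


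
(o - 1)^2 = o^2 - 2*o + 1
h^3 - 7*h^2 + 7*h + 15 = (h - 5)*(h - 3)*(h + 1)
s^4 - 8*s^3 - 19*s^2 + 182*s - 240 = (s - 8)*(s - 3)*(s - 2)*(s + 5)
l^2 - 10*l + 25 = (l - 5)^2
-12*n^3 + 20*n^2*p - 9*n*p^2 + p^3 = (-6*n + p)*(-2*n + p)*(-n + p)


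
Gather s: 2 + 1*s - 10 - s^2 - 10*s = -s^2 - 9*s - 8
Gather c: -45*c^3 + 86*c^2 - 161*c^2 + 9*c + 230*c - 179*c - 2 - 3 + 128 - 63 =-45*c^3 - 75*c^2 + 60*c + 60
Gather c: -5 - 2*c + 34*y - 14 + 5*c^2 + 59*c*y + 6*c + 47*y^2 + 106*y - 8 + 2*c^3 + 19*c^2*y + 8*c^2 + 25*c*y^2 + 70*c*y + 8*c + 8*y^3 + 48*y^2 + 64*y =2*c^3 + c^2*(19*y + 13) + c*(25*y^2 + 129*y + 12) + 8*y^3 + 95*y^2 + 204*y - 27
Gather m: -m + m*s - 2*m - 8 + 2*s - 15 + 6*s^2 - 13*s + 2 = m*(s - 3) + 6*s^2 - 11*s - 21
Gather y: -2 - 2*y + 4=2 - 2*y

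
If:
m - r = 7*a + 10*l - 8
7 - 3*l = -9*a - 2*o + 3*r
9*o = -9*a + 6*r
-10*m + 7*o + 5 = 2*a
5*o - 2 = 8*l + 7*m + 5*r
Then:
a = -1447/1153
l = 4843/2306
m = -1463/2306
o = -2282/1153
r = -11187/2306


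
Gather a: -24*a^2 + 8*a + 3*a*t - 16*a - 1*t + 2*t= -24*a^2 + a*(3*t - 8) + t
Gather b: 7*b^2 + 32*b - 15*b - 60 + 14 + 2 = 7*b^2 + 17*b - 44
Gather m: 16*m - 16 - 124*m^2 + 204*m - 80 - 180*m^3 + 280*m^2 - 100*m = -180*m^3 + 156*m^2 + 120*m - 96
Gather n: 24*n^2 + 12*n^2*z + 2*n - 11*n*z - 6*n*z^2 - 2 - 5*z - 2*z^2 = n^2*(12*z + 24) + n*(-6*z^2 - 11*z + 2) - 2*z^2 - 5*z - 2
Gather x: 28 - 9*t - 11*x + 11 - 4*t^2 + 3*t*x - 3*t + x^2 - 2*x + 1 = -4*t^2 - 12*t + x^2 + x*(3*t - 13) + 40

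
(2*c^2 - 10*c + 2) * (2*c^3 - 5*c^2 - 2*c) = 4*c^5 - 30*c^4 + 50*c^3 + 10*c^2 - 4*c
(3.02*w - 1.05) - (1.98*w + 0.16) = 1.04*w - 1.21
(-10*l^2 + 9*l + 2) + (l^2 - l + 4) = -9*l^2 + 8*l + 6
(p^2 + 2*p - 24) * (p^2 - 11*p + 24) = p^4 - 9*p^3 - 22*p^2 + 312*p - 576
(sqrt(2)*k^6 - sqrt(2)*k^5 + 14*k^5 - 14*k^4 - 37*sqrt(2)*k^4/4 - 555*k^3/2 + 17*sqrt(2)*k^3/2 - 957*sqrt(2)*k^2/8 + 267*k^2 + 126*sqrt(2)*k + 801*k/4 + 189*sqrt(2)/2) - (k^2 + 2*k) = sqrt(2)*k^6 - sqrt(2)*k^5 + 14*k^5 - 14*k^4 - 37*sqrt(2)*k^4/4 - 555*k^3/2 + 17*sqrt(2)*k^3/2 - 957*sqrt(2)*k^2/8 + 266*k^2 + 126*sqrt(2)*k + 793*k/4 + 189*sqrt(2)/2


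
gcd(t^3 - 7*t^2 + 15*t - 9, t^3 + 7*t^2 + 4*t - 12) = t - 1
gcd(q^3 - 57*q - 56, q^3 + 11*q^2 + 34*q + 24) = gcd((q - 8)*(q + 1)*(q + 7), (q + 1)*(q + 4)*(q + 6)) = q + 1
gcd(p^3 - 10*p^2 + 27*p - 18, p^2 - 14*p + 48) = p - 6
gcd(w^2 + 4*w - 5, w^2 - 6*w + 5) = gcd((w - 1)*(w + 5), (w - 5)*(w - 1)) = w - 1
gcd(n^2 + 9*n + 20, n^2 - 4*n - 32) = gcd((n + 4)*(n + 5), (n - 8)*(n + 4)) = n + 4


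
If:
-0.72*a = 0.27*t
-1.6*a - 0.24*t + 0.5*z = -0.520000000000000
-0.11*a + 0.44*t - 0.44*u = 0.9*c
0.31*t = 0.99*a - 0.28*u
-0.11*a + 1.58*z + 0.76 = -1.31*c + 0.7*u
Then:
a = -0.12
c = 0.53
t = 0.31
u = -0.75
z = -1.26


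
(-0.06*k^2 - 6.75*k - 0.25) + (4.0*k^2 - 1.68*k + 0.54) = 3.94*k^2 - 8.43*k + 0.29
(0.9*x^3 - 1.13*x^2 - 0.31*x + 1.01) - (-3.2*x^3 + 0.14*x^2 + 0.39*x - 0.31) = 4.1*x^3 - 1.27*x^2 - 0.7*x + 1.32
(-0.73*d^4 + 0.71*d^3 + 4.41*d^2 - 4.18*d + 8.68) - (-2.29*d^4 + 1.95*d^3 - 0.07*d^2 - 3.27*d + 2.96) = 1.56*d^4 - 1.24*d^3 + 4.48*d^2 - 0.91*d + 5.72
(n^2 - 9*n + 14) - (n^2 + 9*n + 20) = -18*n - 6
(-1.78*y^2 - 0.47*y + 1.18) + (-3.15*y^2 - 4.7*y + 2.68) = -4.93*y^2 - 5.17*y + 3.86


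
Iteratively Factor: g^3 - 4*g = (g)*(g^2 - 4) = g*(g - 2)*(g + 2)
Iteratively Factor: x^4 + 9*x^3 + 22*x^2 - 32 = (x - 1)*(x^3 + 10*x^2 + 32*x + 32) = (x - 1)*(x + 4)*(x^2 + 6*x + 8) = (x - 1)*(x + 4)^2*(x + 2)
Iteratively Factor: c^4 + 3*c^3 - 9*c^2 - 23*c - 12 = (c + 1)*(c^3 + 2*c^2 - 11*c - 12) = (c + 1)*(c + 4)*(c^2 - 2*c - 3) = (c - 3)*(c + 1)*(c + 4)*(c + 1)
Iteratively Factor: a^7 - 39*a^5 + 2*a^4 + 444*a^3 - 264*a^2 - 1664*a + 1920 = (a - 2)*(a^6 + 2*a^5 - 35*a^4 - 68*a^3 + 308*a^2 + 352*a - 960) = (a - 2)*(a + 4)*(a^5 - 2*a^4 - 27*a^3 + 40*a^2 + 148*a - 240) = (a - 2)^2*(a + 4)*(a^4 - 27*a^2 - 14*a + 120) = (a - 2)^2*(a + 4)^2*(a^3 - 4*a^2 - 11*a + 30) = (a - 2)^2*(a + 3)*(a + 4)^2*(a^2 - 7*a + 10) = (a - 2)^3*(a + 3)*(a + 4)^2*(a - 5)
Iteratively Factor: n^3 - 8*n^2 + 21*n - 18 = (n - 3)*(n^2 - 5*n + 6) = (n - 3)*(n - 2)*(n - 3)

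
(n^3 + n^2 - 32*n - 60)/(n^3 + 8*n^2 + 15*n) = (n^2 - 4*n - 12)/(n*(n + 3))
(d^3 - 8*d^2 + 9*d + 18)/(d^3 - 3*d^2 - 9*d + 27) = (d^2 - 5*d - 6)/(d^2 - 9)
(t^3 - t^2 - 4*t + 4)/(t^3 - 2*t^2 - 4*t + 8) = (t - 1)/(t - 2)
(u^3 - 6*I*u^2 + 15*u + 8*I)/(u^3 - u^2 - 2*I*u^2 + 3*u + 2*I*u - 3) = (u^2 - 7*I*u + 8)/(u^2 - u*(1 + 3*I) + 3*I)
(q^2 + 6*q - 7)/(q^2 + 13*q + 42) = (q - 1)/(q + 6)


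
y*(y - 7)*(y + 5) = y^3 - 2*y^2 - 35*y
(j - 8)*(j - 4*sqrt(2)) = j^2 - 8*j - 4*sqrt(2)*j + 32*sqrt(2)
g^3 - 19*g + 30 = (g - 3)*(g - 2)*(g + 5)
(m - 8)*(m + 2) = m^2 - 6*m - 16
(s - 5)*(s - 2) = s^2 - 7*s + 10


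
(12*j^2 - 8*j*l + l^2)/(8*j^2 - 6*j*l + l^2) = (6*j - l)/(4*j - l)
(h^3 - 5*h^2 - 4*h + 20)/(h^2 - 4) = h - 5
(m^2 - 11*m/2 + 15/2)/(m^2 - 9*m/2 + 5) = (m - 3)/(m - 2)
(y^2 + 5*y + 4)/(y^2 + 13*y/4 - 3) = 4*(y + 1)/(4*y - 3)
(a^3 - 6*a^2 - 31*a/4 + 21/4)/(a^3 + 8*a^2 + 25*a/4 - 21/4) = (a - 7)/(a + 7)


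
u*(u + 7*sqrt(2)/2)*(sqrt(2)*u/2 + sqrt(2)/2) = sqrt(2)*u^3/2 + sqrt(2)*u^2/2 + 7*u^2/2 + 7*u/2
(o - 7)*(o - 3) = o^2 - 10*o + 21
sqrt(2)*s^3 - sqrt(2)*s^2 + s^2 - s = s*(s - 1)*(sqrt(2)*s + 1)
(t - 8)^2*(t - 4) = t^3 - 20*t^2 + 128*t - 256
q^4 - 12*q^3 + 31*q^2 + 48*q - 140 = (q - 7)*(q - 5)*(q - 2)*(q + 2)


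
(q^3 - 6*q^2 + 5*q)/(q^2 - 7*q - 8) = q*(-q^2 + 6*q - 5)/(-q^2 + 7*q + 8)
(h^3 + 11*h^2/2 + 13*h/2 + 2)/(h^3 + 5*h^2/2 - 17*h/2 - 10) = (2*h + 1)/(2*h - 5)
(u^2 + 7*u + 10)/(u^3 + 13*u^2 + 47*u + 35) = (u + 2)/(u^2 + 8*u + 7)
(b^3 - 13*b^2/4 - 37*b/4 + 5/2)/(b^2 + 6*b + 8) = (4*b^2 - 21*b + 5)/(4*(b + 4))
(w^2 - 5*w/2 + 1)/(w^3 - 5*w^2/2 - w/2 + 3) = (2*w - 1)/(2*w^2 - w - 3)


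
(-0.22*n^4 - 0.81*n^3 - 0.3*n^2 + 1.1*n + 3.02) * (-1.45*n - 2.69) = 0.319*n^5 + 1.7663*n^4 + 2.6139*n^3 - 0.788*n^2 - 7.338*n - 8.1238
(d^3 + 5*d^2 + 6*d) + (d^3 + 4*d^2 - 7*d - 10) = 2*d^3 + 9*d^2 - d - 10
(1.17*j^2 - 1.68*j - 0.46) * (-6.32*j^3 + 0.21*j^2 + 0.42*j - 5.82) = -7.3944*j^5 + 10.8633*j^4 + 3.0458*j^3 - 7.6116*j^2 + 9.5844*j + 2.6772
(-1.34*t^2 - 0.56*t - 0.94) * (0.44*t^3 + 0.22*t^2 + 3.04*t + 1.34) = -0.5896*t^5 - 0.5412*t^4 - 4.6104*t^3 - 3.7048*t^2 - 3.608*t - 1.2596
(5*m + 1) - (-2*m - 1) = 7*m + 2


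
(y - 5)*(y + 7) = y^2 + 2*y - 35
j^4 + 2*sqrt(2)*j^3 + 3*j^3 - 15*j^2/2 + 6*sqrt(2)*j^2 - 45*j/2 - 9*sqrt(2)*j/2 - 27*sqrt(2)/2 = (j + 3)*(j - 3*sqrt(2)/2)*(j + sqrt(2)/2)*(j + 3*sqrt(2))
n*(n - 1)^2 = n^3 - 2*n^2 + n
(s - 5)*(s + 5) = s^2 - 25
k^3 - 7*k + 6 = (k - 2)*(k - 1)*(k + 3)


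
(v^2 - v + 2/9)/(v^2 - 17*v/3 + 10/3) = (v - 1/3)/(v - 5)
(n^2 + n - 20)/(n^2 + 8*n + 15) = (n - 4)/(n + 3)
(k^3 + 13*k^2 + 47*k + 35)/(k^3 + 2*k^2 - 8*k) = (k^3 + 13*k^2 + 47*k + 35)/(k*(k^2 + 2*k - 8))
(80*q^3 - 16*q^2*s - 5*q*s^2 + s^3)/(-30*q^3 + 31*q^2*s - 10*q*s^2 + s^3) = (-16*q^2 + s^2)/(6*q^2 - 5*q*s + s^2)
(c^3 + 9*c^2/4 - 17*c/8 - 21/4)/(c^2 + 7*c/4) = c + 1/2 - 3/c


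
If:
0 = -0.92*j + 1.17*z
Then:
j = 1.27173913043478*z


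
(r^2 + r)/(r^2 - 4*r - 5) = r/(r - 5)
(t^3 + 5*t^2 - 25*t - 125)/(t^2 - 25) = t + 5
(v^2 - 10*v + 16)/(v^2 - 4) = (v - 8)/(v + 2)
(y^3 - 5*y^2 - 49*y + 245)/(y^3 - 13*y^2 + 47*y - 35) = (y + 7)/(y - 1)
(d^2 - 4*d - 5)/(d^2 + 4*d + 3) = (d - 5)/(d + 3)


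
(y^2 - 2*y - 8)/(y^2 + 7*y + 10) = (y - 4)/(y + 5)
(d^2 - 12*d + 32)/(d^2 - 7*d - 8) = (d - 4)/(d + 1)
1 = 1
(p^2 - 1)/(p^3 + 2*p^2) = (p^2 - 1)/(p^2*(p + 2))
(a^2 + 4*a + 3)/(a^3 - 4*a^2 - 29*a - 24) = 1/(a - 8)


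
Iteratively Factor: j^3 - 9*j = (j - 3)*(j^2 + 3*j) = (j - 3)*(j + 3)*(j)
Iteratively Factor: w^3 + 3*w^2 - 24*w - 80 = (w - 5)*(w^2 + 8*w + 16) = (w - 5)*(w + 4)*(w + 4)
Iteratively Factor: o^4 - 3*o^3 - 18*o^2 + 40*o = (o - 5)*(o^3 + 2*o^2 - 8*o) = (o - 5)*(o + 4)*(o^2 - 2*o) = (o - 5)*(o - 2)*(o + 4)*(o)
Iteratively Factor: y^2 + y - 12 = (y + 4)*(y - 3)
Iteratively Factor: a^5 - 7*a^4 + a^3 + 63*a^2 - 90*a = (a - 5)*(a^4 - 2*a^3 - 9*a^2 + 18*a) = (a - 5)*(a - 3)*(a^3 + a^2 - 6*a) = (a - 5)*(a - 3)*(a + 3)*(a^2 - 2*a) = (a - 5)*(a - 3)*(a - 2)*(a + 3)*(a)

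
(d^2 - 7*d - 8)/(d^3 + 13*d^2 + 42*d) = (d^2 - 7*d - 8)/(d*(d^2 + 13*d + 42))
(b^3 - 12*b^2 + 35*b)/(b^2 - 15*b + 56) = b*(b - 5)/(b - 8)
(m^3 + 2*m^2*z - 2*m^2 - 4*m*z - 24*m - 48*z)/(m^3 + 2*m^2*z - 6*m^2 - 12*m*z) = (m + 4)/m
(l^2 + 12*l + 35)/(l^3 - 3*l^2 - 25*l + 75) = (l + 7)/(l^2 - 8*l + 15)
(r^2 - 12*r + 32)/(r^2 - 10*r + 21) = (r^2 - 12*r + 32)/(r^2 - 10*r + 21)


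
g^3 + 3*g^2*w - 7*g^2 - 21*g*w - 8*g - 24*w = (g - 8)*(g + 1)*(g + 3*w)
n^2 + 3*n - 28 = (n - 4)*(n + 7)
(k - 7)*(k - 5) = k^2 - 12*k + 35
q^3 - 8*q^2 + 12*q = q*(q - 6)*(q - 2)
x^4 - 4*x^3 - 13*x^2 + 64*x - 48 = (x - 4)*(x - 3)*(x - 1)*(x + 4)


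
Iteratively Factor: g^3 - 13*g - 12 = (g - 4)*(g^2 + 4*g + 3) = (g - 4)*(g + 1)*(g + 3)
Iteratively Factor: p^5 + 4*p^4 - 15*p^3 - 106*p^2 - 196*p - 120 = (p + 2)*(p^4 + 2*p^3 - 19*p^2 - 68*p - 60) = (p + 2)^2*(p^3 - 19*p - 30) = (p + 2)^3*(p^2 - 2*p - 15) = (p - 5)*(p + 2)^3*(p + 3)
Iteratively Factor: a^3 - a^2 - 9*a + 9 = (a + 3)*(a^2 - 4*a + 3) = (a - 3)*(a + 3)*(a - 1)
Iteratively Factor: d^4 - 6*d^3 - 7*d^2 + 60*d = (d - 4)*(d^3 - 2*d^2 - 15*d) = (d - 4)*(d + 3)*(d^2 - 5*d) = (d - 5)*(d - 4)*(d + 3)*(d)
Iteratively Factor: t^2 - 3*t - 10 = (t + 2)*(t - 5)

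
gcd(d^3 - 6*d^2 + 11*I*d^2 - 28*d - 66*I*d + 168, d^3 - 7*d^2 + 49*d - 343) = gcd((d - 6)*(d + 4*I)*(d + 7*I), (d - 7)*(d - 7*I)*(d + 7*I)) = d + 7*I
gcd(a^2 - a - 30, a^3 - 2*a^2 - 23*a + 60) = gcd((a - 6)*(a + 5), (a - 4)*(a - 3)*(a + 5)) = a + 5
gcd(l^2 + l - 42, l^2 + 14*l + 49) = l + 7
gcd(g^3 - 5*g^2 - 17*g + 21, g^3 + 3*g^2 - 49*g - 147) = g^2 - 4*g - 21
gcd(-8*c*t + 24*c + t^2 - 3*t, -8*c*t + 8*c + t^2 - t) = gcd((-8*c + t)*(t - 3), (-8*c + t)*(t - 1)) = -8*c + t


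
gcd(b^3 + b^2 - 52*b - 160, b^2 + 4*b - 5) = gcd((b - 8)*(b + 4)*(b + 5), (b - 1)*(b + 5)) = b + 5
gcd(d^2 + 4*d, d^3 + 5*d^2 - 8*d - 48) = d + 4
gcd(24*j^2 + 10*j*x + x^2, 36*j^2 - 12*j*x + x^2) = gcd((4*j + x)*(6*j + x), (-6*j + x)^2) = 1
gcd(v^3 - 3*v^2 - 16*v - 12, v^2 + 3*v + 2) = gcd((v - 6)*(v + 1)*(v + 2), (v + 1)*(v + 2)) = v^2 + 3*v + 2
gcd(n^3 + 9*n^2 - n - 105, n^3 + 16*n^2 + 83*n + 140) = n^2 + 12*n + 35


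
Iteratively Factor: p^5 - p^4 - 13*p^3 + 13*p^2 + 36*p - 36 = (p + 2)*(p^4 - 3*p^3 - 7*p^2 + 27*p - 18) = (p - 1)*(p + 2)*(p^3 - 2*p^2 - 9*p + 18) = (p - 1)*(p + 2)*(p + 3)*(p^2 - 5*p + 6) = (p - 3)*(p - 1)*(p + 2)*(p + 3)*(p - 2)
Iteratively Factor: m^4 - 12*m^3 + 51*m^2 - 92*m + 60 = (m - 2)*(m^3 - 10*m^2 + 31*m - 30) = (m - 2)^2*(m^2 - 8*m + 15) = (m - 5)*(m - 2)^2*(m - 3)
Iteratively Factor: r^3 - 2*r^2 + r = (r - 1)*(r^2 - r) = (r - 1)^2*(r)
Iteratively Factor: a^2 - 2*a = (a - 2)*(a)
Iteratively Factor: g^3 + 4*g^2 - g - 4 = (g + 4)*(g^2 - 1) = (g - 1)*(g + 4)*(g + 1)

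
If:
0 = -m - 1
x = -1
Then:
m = -1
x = -1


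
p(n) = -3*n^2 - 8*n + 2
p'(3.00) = -26.00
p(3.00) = -49.00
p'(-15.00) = 82.00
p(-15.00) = -553.00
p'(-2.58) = 7.48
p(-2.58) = 2.67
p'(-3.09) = 10.54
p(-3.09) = -1.92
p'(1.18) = -15.08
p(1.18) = -11.62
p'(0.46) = -10.76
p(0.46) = -2.31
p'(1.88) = -19.28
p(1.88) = -23.64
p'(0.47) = -10.82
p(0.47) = -2.42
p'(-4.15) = 16.90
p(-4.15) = -16.47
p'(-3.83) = 14.98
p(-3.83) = -11.37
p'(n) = -6*n - 8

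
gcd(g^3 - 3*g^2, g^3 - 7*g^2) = g^2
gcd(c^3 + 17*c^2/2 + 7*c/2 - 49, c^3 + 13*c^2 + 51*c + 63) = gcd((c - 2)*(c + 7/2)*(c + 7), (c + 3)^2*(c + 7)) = c + 7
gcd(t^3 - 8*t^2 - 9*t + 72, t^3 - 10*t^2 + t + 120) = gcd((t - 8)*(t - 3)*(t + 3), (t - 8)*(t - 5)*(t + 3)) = t^2 - 5*t - 24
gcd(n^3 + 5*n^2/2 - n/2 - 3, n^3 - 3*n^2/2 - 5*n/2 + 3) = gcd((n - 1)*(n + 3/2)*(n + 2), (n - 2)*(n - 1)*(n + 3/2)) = n^2 + n/2 - 3/2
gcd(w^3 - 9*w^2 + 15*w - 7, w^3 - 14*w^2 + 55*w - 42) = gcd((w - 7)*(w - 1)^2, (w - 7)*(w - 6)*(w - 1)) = w^2 - 8*w + 7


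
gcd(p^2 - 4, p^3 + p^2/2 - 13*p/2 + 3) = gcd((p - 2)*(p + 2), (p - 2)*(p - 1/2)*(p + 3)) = p - 2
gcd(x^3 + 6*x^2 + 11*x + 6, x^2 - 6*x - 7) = x + 1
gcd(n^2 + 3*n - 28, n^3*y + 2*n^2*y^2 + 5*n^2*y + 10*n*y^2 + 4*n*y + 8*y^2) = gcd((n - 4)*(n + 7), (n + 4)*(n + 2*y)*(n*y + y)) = 1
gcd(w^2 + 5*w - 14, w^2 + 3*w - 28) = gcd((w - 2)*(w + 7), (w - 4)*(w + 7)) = w + 7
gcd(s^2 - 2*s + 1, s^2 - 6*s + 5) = s - 1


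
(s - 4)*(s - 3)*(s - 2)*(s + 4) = s^4 - 5*s^3 - 10*s^2 + 80*s - 96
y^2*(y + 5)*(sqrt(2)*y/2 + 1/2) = sqrt(2)*y^4/2 + y^3/2 + 5*sqrt(2)*y^3/2 + 5*y^2/2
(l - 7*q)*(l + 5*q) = l^2 - 2*l*q - 35*q^2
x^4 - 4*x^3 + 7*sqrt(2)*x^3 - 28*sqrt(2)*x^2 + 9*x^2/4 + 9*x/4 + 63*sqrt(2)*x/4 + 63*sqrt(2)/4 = (x - 3)*(x - 3/2)*(x + 1/2)*(x + 7*sqrt(2))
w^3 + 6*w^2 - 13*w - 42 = (w - 3)*(w + 2)*(w + 7)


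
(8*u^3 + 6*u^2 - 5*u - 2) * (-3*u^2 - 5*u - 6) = -24*u^5 - 58*u^4 - 63*u^3 - 5*u^2 + 40*u + 12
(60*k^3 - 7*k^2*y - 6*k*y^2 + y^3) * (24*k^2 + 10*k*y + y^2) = 1440*k^5 + 432*k^4*y - 154*k^3*y^2 - 43*k^2*y^3 + 4*k*y^4 + y^5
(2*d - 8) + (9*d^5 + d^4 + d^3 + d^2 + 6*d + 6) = 9*d^5 + d^4 + d^3 + d^2 + 8*d - 2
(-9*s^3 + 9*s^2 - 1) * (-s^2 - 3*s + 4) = 9*s^5 + 18*s^4 - 63*s^3 + 37*s^2 + 3*s - 4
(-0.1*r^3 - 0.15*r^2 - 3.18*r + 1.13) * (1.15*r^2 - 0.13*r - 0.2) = -0.115*r^5 - 0.1595*r^4 - 3.6175*r^3 + 1.7429*r^2 + 0.4891*r - 0.226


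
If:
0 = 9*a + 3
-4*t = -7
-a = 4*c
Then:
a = -1/3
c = 1/12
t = 7/4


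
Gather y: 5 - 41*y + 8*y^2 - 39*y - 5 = 8*y^2 - 80*y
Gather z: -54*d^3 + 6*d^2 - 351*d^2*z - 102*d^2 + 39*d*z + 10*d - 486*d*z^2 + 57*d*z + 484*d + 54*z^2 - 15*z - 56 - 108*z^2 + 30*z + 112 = -54*d^3 - 96*d^2 + 494*d + z^2*(-486*d - 54) + z*(-351*d^2 + 96*d + 15) + 56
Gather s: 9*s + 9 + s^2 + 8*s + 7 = s^2 + 17*s + 16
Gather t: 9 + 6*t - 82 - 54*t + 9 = -48*t - 64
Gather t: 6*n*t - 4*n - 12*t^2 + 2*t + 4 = -4*n - 12*t^2 + t*(6*n + 2) + 4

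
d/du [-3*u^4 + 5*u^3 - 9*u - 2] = -12*u^3 + 15*u^2 - 9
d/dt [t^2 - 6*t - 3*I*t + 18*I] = 2*t - 6 - 3*I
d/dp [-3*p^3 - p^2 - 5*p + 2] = -9*p^2 - 2*p - 5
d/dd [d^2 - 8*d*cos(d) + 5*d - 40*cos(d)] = 8*d*sin(d) + 2*d + 40*sin(d) - 8*cos(d) + 5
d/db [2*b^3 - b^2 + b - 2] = 6*b^2 - 2*b + 1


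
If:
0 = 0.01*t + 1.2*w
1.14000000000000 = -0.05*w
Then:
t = 2736.00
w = -22.80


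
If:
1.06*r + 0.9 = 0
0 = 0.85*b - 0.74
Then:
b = 0.87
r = -0.85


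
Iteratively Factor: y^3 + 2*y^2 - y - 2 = (y + 2)*(y^2 - 1) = (y + 1)*(y + 2)*(y - 1)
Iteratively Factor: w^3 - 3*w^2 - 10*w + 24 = (w - 2)*(w^2 - w - 12) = (w - 2)*(w + 3)*(w - 4)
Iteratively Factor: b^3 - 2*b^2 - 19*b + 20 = (b + 4)*(b^2 - 6*b + 5) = (b - 5)*(b + 4)*(b - 1)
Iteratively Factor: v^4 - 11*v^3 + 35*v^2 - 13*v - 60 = (v - 4)*(v^3 - 7*v^2 + 7*v + 15) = (v - 5)*(v - 4)*(v^2 - 2*v - 3) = (v - 5)*(v - 4)*(v + 1)*(v - 3)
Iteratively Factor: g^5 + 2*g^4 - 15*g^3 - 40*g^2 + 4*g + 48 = (g + 2)*(g^4 - 15*g^2 - 10*g + 24) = (g - 4)*(g + 2)*(g^3 + 4*g^2 + g - 6) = (g - 4)*(g + 2)*(g + 3)*(g^2 + g - 2) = (g - 4)*(g + 2)^2*(g + 3)*(g - 1)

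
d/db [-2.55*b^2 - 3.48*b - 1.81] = -5.1*b - 3.48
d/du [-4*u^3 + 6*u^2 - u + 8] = -12*u^2 + 12*u - 1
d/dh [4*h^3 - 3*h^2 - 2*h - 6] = 12*h^2 - 6*h - 2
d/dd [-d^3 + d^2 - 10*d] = -3*d^2 + 2*d - 10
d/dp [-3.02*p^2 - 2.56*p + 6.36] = -6.04*p - 2.56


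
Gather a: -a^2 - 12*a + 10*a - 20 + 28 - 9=-a^2 - 2*a - 1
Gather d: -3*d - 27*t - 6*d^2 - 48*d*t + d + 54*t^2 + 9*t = -6*d^2 + d*(-48*t - 2) + 54*t^2 - 18*t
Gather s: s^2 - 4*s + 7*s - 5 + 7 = s^2 + 3*s + 2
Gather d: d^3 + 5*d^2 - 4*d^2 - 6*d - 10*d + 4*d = d^3 + d^2 - 12*d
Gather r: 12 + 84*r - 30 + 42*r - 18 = 126*r - 36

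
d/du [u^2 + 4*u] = 2*u + 4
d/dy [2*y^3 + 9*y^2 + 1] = 6*y*(y + 3)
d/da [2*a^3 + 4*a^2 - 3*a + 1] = 6*a^2 + 8*a - 3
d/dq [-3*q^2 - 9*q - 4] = -6*q - 9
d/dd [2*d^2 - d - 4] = 4*d - 1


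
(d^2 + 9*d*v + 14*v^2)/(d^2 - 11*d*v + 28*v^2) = (d^2 + 9*d*v + 14*v^2)/(d^2 - 11*d*v + 28*v^2)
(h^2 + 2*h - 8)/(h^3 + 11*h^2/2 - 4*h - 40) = 2*(h - 2)/(2*h^2 + 3*h - 20)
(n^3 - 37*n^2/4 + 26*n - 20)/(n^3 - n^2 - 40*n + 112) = (n - 5/4)/(n + 7)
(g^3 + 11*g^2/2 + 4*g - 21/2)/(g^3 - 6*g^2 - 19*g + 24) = (g + 7/2)/(g - 8)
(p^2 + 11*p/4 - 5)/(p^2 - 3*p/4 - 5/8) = 2*(p + 4)/(2*p + 1)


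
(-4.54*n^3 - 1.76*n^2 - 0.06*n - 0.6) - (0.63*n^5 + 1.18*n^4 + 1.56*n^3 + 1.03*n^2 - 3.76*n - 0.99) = -0.63*n^5 - 1.18*n^4 - 6.1*n^3 - 2.79*n^2 + 3.7*n + 0.39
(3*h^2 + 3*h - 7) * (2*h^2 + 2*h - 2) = 6*h^4 + 12*h^3 - 14*h^2 - 20*h + 14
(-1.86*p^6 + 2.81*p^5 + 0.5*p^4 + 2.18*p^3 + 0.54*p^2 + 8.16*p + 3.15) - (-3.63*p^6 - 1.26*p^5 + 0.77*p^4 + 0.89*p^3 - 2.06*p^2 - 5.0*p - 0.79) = 1.77*p^6 + 4.07*p^5 - 0.27*p^4 + 1.29*p^3 + 2.6*p^2 + 13.16*p + 3.94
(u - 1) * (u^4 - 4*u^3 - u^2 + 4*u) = u^5 - 5*u^4 + 3*u^3 + 5*u^2 - 4*u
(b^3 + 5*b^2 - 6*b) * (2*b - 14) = 2*b^4 - 4*b^3 - 82*b^2 + 84*b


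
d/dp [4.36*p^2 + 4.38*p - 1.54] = 8.72*p + 4.38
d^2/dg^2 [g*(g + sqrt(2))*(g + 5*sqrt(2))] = 6*g + 12*sqrt(2)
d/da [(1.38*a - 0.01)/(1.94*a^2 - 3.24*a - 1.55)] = (-2.6772*a^2 + 0.0388000000000002*a - 2.1714)/(3.7636*a^4 - 12.5712*a^3 + 4.4836*a^2 + 10.044*a + 2.4025)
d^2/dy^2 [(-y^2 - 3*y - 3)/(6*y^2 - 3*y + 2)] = 2*(-126*y^3 - 288*y^2 + 270*y - 13)/(216*y^6 - 324*y^5 + 378*y^4 - 243*y^3 + 126*y^2 - 36*y + 8)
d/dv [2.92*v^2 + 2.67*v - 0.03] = 5.84*v + 2.67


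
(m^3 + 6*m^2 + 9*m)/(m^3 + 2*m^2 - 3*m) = (m + 3)/(m - 1)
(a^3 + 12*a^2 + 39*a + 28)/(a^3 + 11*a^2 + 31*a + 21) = (a + 4)/(a + 3)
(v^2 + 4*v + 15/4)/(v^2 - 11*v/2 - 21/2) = (v + 5/2)/(v - 7)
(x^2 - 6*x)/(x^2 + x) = (x - 6)/(x + 1)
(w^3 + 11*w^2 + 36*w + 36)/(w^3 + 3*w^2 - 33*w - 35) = (w^3 + 11*w^2 + 36*w + 36)/(w^3 + 3*w^2 - 33*w - 35)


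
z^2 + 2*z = z*(z + 2)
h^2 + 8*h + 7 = (h + 1)*(h + 7)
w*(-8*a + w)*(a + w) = -8*a^2*w - 7*a*w^2 + w^3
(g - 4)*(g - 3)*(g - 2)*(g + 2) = g^4 - 7*g^3 + 8*g^2 + 28*g - 48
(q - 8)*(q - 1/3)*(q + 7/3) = q^3 - 6*q^2 - 151*q/9 + 56/9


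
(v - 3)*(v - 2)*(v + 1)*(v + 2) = v^4 - 2*v^3 - 7*v^2 + 8*v + 12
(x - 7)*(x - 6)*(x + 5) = x^3 - 8*x^2 - 23*x + 210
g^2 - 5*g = g*(g - 5)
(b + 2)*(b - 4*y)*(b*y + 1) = b^3*y - 4*b^2*y^2 + 2*b^2*y + b^2 - 8*b*y^2 - 4*b*y + 2*b - 8*y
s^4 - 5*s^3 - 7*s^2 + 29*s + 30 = (s - 5)*(s - 3)*(s + 1)*(s + 2)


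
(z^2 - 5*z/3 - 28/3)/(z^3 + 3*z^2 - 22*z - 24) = (z + 7/3)/(z^2 + 7*z + 6)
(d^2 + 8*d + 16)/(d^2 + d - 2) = (d^2 + 8*d + 16)/(d^2 + d - 2)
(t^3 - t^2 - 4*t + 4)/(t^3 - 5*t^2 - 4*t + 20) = (t - 1)/(t - 5)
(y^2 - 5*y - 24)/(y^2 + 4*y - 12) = (y^2 - 5*y - 24)/(y^2 + 4*y - 12)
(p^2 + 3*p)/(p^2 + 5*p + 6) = p/(p + 2)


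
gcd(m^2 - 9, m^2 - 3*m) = m - 3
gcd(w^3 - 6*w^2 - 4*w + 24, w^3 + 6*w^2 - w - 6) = 1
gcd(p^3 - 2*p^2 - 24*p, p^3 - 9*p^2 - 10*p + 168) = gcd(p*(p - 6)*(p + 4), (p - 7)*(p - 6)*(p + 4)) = p^2 - 2*p - 24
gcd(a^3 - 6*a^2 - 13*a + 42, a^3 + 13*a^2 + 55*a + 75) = a + 3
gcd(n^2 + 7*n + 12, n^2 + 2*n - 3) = n + 3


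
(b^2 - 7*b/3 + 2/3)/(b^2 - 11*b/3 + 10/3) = (3*b - 1)/(3*b - 5)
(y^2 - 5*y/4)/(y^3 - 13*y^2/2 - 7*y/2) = (5 - 4*y)/(2*(-2*y^2 + 13*y + 7))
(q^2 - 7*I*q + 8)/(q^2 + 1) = (q - 8*I)/(q - I)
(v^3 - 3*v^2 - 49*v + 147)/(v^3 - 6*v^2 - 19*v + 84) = (v + 7)/(v + 4)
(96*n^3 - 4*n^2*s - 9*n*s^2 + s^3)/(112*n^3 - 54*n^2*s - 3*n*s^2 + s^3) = (-12*n^2 - n*s + s^2)/(-14*n^2 + 5*n*s + s^2)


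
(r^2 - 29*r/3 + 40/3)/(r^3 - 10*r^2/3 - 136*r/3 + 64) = (3*r - 5)/(3*r^2 + 14*r - 24)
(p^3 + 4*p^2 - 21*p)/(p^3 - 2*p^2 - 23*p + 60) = p*(p + 7)/(p^2 + p - 20)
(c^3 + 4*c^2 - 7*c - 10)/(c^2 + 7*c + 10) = (c^2 - c - 2)/(c + 2)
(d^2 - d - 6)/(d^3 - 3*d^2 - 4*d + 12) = 1/(d - 2)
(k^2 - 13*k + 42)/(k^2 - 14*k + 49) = (k - 6)/(k - 7)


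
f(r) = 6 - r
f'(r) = -1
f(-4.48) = 10.48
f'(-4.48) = -1.00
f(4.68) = 1.32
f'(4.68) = -1.00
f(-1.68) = 7.68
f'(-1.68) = -1.00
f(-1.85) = 7.85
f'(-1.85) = -1.00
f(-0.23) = 6.23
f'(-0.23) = -1.00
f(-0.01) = 6.01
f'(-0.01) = -1.00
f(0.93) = 5.07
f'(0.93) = -1.00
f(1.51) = 4.49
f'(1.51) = -1.00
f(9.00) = -3.00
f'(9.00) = -1.00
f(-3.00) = 9.00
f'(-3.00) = -1.00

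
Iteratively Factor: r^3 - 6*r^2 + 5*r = (r)*(r^2 - 6*r + 5) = r*(r - 1)*(r - 5)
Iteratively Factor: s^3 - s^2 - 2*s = (s + 1)*(s^2 - 2*s) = (s - 2)*(s + 1)*(s)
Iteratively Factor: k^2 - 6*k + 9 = (k - 3)*(k - 3)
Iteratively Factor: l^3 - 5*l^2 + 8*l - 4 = (l - 2)*(l^2 - 3*l + 2) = (l - 2)*(l - 1)*(l - 2)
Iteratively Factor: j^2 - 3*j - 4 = (j - 4)*(j + 1)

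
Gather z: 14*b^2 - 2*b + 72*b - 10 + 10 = 14*b^2 + 70*b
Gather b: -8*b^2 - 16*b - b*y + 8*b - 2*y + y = -8*b^2 + b*(-y - 8) - y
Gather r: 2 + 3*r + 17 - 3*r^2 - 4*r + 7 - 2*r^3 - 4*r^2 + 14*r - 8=-2*r^3 - 7*r^2 + 13*r + 18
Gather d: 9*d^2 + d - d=9*d^2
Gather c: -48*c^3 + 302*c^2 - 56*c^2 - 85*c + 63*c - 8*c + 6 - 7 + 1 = -48*c^3 + 246*c^2 - 30*c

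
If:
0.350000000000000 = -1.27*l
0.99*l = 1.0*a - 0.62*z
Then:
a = 0.62*z - 0.272834645669291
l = -0.28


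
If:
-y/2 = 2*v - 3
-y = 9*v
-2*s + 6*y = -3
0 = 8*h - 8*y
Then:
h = 54/5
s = 339/10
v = -6/5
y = 54/5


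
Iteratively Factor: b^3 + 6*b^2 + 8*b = (b + 2)*(b^2 + 4*b) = b*(b + 2)*(b + 4)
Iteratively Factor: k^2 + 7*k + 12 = (k + 4)*(k + 3)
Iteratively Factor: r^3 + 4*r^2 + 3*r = (r + 1)*(r^2 + 3*r) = (r + 1)*(r + 3)*(r)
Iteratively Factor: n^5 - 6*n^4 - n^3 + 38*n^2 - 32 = (n - 4)*(n^4 - 2*n^3 - 9*n^2 + 2*n + 8) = (n - 4)*(n - 1)*(n^3 - n^2 - 10*n - 8) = (n - 4)*(n - 1)*(n + 2)*(n^2 - 3*n - 4) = (n - 4)^2*(n - 1)*(n + 2)*(n + 1)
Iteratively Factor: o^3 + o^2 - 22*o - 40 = (o + 4)*(o^2 - 3*o - 10) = (o + 2)*(o + 4)*(o - 5)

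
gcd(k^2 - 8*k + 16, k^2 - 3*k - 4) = k - 4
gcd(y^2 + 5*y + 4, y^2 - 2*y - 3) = y + 1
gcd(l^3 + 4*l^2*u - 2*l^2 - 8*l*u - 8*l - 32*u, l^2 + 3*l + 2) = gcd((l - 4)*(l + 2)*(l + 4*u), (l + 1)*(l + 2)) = l + 2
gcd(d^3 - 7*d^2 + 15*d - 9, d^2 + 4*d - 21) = d - 3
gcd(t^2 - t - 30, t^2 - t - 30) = t^2 - t - 30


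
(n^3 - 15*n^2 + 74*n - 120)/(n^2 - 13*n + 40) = (n^2 - 10*n + 24)/(n - 8)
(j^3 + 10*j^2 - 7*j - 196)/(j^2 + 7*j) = j + 3 - 28/j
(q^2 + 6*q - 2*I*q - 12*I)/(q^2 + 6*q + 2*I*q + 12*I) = (q - 2*I)/(q + 2*I)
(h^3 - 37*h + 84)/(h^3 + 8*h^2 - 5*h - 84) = (h - 4)/(h + 4)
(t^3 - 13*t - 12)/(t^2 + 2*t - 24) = (t^2 + 4*t + 3)/(t + 6)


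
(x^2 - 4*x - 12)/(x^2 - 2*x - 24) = (x + 2)/(x + 4)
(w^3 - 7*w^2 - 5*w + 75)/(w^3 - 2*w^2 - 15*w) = (w - 5)/w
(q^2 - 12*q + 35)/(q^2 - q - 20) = (q - 7)/(q + 4)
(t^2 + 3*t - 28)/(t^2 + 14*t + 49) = (t - 4)/(t + 7)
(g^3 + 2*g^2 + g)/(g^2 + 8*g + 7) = g*(g + 1)/(g + 7)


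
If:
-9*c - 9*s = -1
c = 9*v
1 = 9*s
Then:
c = 0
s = 1/9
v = 0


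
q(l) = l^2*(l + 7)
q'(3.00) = 69.00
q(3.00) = 90.00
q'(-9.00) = 117.00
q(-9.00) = -162.00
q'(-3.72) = -10.56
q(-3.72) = 45.39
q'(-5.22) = 8.67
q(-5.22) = 48.50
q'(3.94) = 101.73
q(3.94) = 169.83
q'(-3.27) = -13.70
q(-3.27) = 39.88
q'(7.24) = 258.61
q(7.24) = 746.43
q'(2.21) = 45.59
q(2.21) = 44.98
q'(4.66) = 130.39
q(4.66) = 253.20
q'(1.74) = 33.44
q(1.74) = 26.46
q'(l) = l^2 + 2*l*(l + 7)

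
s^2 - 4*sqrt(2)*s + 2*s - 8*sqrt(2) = (s + 2)*(s - 4*sqrt(2))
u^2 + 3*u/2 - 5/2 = (u - 1)*(u + 5/2)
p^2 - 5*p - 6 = (p - 6)*(p + 1)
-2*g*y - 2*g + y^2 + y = (-2*g + y)*(y + 1)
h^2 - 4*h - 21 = (h - 7)*(h + 3)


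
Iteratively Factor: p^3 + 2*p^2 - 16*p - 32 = (p + 4)*(p^2 - 2*p - 8) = (p - 4)*(p + 4)*(p + 2)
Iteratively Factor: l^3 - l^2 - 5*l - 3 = (l + 1)*(l^2 - 2*l - 3) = (l + 1)^2*(l - 3)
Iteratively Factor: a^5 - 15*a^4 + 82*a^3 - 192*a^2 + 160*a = (a)*(a^4 - 15*a^3 + 82*a^2 - 192*a + 160) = a*(a - 4)*(a^3 - 11*a^2 + 38*a - 40) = a*(a - 5)*(a - 4)*(a^2 - 6*a + 8) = a*(a - 5)*(a - 4)*(a - 2)*(a - 4)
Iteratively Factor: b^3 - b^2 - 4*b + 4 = (b - 2)*(b^2 + b - 2) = (b - 2)*(b - 1)*(b + 2)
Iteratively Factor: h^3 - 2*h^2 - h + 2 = (h - 1)*(h^2 - h - 2) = (h - 1)*(h + 1)*(h - 2)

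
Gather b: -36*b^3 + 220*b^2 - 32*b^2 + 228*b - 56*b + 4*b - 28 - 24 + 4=-36*b^3 + 188*b^2 + 176*b - 48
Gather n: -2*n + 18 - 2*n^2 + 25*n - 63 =-2*n^2 + 23*n - 45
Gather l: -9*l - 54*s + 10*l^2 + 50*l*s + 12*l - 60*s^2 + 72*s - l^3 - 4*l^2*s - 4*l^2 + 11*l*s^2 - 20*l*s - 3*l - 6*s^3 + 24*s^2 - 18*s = -l^3 + l^2*(6 - 4*s) + l*(11*s^2 + 30*s) - 6*s^3 - 36*s^2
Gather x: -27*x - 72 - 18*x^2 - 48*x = -18*x^2 - 75*x - 72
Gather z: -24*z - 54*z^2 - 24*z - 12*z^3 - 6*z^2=-12*z^3 - 60*z^2 - 48*z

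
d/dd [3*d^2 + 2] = 6*d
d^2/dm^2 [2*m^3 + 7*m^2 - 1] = 12*m + 14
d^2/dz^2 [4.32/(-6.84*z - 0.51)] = -404.227584/(6.84*z + 0.51)^3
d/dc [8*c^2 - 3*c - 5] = 16*c - 3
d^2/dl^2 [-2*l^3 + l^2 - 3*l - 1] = 2 - 12*l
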